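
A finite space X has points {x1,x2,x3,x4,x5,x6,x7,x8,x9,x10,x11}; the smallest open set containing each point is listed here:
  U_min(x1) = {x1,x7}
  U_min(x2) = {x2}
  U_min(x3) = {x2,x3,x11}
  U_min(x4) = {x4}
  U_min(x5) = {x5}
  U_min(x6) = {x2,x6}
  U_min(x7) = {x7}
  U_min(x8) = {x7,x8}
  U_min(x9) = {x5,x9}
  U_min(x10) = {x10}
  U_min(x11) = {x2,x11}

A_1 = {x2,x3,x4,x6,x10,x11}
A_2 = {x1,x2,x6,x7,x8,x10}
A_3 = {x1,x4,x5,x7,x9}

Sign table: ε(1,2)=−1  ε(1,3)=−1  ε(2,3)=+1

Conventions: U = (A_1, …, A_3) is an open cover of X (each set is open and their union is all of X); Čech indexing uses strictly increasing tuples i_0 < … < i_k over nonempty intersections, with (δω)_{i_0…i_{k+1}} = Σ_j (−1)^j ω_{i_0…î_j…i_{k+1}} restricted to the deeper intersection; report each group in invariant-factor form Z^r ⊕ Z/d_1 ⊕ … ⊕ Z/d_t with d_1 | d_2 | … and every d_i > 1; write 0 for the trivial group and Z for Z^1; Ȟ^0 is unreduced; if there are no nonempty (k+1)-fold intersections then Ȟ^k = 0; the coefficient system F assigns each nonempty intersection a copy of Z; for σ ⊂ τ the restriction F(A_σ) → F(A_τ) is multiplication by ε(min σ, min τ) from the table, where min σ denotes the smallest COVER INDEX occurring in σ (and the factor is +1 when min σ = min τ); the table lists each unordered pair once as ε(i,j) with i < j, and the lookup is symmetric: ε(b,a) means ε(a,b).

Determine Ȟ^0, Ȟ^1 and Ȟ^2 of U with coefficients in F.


nonempty intersections:
  A12={x2,x6,x10} A13={x4} A23={x1,x7}
C dims 3,3; δ0: rk 2, SNF 1^2
Ȟ^0: (3−2)−0=1 ⇒ Z
Ȟ^1: (3−0)−2=1 ⇒ Z
Ȟ^2: (0−0)−0=0 ⇒ 0

Ȟ^0 ≅ Z,  Ȟ^1 ≅ Z,  Ȟ^2 ≅ 0


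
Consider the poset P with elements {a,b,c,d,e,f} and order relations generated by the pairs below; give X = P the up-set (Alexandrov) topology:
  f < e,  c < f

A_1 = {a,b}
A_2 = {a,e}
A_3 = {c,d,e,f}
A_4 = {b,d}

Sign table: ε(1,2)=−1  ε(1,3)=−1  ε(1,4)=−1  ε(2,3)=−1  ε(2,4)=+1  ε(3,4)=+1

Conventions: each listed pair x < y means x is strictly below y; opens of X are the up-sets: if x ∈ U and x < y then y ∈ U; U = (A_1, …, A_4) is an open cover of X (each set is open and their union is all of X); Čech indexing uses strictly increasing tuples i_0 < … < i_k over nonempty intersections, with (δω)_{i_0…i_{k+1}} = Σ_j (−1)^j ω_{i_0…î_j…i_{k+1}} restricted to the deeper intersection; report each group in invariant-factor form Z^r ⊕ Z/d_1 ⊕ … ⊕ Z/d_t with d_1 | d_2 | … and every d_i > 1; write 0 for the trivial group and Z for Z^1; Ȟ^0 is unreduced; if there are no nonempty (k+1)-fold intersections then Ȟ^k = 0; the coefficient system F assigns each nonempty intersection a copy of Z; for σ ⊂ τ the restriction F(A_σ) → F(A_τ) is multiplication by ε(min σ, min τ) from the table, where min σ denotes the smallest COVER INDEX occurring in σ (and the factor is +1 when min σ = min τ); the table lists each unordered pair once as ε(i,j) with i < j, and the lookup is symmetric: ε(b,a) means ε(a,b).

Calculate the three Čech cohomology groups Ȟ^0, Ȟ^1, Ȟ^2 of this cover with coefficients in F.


Ȟ^0 = 0, Ȟ^1 = Z/2, Ȟ^2 = 0

intersection data:
  A12={a} A14={b} A23={e} A34={d}
C dims 4,4; δ0: rk 4, SNF 1^3·2
Ȟ^0 = (4 − 4) − 0 = 0, so Ȟ^0 ≅ 0
Ȟ^1 = (4 − 0) − 4 = 0 plus torsion [2], so Ȟ^1 ≅ Z/2
Ȟ^2 = (0 − 0) − 0 = 0, so Ȟ^2 ≅ 0


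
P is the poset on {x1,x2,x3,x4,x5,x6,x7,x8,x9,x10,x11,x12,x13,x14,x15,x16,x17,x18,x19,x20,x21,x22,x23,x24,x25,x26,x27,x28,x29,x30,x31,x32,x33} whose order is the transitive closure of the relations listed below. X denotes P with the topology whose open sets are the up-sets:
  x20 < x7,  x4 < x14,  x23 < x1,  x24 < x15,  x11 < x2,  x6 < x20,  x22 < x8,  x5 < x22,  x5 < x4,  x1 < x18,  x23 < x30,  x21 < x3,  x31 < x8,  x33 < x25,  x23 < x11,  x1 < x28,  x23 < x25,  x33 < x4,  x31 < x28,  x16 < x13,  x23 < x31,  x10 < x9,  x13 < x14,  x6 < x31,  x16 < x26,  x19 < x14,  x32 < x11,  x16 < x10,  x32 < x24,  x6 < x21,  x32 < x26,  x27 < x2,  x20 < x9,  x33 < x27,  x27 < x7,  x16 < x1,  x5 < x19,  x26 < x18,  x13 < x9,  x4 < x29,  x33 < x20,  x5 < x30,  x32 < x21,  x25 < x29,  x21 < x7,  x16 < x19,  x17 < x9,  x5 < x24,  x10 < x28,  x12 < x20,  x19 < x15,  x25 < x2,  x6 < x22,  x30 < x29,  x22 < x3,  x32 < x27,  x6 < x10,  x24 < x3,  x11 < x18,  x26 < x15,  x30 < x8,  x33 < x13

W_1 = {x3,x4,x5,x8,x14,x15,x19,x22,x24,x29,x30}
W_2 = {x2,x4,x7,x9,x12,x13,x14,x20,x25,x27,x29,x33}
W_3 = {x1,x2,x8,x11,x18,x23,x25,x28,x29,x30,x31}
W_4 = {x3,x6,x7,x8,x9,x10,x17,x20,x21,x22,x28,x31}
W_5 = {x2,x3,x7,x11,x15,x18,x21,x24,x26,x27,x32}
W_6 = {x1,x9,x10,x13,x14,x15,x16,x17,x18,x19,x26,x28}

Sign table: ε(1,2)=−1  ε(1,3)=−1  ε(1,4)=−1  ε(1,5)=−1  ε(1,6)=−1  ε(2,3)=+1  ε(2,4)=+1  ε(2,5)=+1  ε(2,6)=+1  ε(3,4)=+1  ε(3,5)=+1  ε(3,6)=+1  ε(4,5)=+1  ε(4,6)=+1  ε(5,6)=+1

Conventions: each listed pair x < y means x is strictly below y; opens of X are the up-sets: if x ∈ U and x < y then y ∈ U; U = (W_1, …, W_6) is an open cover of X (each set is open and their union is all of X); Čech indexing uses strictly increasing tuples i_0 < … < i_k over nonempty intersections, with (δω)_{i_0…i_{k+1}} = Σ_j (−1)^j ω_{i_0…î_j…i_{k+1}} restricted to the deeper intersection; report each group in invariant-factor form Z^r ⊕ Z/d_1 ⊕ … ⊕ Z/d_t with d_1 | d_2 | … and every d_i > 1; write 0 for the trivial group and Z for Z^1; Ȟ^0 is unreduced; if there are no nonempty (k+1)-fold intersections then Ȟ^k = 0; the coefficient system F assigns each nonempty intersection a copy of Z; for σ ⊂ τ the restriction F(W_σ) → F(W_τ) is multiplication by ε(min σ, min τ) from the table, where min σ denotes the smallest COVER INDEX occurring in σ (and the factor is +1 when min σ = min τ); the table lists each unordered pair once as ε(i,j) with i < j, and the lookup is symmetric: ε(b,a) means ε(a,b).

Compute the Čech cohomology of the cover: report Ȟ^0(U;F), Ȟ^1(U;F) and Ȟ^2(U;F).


nonempty overlaps:
  W12={x4,x14,x29} W13={x8,x29,x30} W14={x3,x8,x22} W15={x3,x15,x24} W16={x14,x15,x19} W23={x2,x25,x29} W24={x7,x9,x20} W25={x2,x7,x27} W26={x9,x13,x14} W34={x8,x28,x31} W35={x2,x11,x18} W36={x1,x18,x28} W45={x3,x7,x21} W46={x9,x10,x17,x28} W56={x15,x18,x26}
  W123={x29} W126={x14} W134={x8} W145={x3} W156={x15} W235={x2} W245={x7} W246={x9} W346={x28} W356={x18}
C dims 6,15,10; δ0: rk 5, SNF 1^5; δ1: rk 10, SNF 1^9·2
degree 0: 6−5−0 = 1 → Ȟ^0 ≅ Z
degree 1: 15−10−5 = 0 → Ȟ^1 ≅ 0
degree 2: 10−0−10 = 0 plus torsion [2] → Ȟ^2 ≅ Z/2

Ȟ^0(U;F) ≅ Z, Ȟ^1(U;F) ≅ 0, Ȟ^2(U;F) ≅ Z/2


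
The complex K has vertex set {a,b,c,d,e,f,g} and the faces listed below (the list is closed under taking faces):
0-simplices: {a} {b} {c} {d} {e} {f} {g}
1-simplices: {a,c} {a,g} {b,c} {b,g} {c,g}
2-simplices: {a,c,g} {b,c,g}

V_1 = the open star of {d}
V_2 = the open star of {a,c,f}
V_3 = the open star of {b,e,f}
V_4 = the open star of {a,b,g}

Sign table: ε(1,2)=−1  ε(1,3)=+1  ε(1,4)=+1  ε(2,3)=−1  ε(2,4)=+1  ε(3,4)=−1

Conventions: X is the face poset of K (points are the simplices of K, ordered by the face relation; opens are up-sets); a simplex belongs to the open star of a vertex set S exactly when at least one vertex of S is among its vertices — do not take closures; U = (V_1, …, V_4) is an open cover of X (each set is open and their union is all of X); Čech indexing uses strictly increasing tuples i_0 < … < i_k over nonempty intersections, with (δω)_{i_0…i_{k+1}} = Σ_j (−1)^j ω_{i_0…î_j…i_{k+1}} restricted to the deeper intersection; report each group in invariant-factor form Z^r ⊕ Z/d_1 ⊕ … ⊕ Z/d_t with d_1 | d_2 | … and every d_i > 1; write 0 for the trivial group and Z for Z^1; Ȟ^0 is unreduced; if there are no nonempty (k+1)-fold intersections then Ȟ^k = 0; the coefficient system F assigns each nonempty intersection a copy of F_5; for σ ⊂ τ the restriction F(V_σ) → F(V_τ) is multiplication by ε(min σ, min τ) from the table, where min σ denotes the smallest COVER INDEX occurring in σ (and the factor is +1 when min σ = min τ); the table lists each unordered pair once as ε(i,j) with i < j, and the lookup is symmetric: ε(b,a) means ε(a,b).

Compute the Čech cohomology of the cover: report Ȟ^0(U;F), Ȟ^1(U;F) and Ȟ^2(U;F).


Ȟ^0 ≅ Z/5 ⊕ Z/5, Ȟ^1 ≅ 0, Ȟ^2 ≅ 0

nerve of the cover:
  V1={{d}} V2={{a},{c},{f},{a,c},{a,g},{b,c},{c,g},{a,c,g},{b,c,g}} V3={{b},{e},{f},{b,c},{b,g},{b,c,g}} V4={{a},{b},{g},{a,c},{a,g},{b,c},{b,g},{c,g},{a,c,g},{b,c,g}}
  V23={{f},{b,c},{b,c,g}} V24={{a},{a,c},{a,g},{b,c},{c,g},{a,c,g},{b,c,g}} V34={{b},{b,c},{b,g},{b,c,g}}
  V234={{b,c},{b,c,g}}
C dims 4,3,1; δ0: rk_F5 2; δ1: rk_F5 1
Ȟ^0 = (4 − 2) − 0 = 2, so Ȟ^0 ≅ Z/5 ⊕ Z/5
Ȟ^1 = (3 − 1) − 2 = 0, so Ȟ^1 ≅ 0
Ȟ^2 = (1 − 0) − 1 = 0, so Ȟ^2 ≅ 0


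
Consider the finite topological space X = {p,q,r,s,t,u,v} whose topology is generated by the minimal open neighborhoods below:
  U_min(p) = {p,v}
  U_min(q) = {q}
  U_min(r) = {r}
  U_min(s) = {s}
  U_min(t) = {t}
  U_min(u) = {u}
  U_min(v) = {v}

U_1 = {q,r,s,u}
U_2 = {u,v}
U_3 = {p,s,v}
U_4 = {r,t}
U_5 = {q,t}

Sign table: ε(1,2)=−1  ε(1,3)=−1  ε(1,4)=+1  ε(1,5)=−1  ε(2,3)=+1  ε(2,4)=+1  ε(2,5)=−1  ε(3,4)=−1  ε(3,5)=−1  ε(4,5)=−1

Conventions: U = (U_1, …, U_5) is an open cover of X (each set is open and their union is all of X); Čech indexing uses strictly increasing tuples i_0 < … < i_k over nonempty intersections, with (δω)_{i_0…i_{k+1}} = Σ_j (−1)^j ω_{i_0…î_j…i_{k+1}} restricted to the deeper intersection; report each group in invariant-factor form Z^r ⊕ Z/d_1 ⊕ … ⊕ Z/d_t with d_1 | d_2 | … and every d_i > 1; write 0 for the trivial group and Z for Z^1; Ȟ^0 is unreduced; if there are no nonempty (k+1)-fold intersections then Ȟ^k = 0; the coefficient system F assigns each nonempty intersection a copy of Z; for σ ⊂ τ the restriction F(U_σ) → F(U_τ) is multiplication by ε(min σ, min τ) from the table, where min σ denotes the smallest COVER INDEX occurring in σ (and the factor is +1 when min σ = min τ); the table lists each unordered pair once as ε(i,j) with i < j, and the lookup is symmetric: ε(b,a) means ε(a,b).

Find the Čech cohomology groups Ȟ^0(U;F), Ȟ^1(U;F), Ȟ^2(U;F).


nerve simplices:
  U12={u} U13={s} U14={r} U15={q} U23={v} U45={t}
C dims 5,6; δ0: rk 4, SNF 1^4
degree 0: 5−4−0 = 1 → Ȟ^0 ≅ Z
degree 1: 6−0−4 = 2 → Ȟ^1 ≅ Z^2
degree 2: 0−0−0 = 0 → Ȟ^2 ≅ 0

Ȟ^0(U;F) ≅ Z, Ȟ^1(U;F) ≅ Z^2, Ȟ^2(U;F) ≅ 0


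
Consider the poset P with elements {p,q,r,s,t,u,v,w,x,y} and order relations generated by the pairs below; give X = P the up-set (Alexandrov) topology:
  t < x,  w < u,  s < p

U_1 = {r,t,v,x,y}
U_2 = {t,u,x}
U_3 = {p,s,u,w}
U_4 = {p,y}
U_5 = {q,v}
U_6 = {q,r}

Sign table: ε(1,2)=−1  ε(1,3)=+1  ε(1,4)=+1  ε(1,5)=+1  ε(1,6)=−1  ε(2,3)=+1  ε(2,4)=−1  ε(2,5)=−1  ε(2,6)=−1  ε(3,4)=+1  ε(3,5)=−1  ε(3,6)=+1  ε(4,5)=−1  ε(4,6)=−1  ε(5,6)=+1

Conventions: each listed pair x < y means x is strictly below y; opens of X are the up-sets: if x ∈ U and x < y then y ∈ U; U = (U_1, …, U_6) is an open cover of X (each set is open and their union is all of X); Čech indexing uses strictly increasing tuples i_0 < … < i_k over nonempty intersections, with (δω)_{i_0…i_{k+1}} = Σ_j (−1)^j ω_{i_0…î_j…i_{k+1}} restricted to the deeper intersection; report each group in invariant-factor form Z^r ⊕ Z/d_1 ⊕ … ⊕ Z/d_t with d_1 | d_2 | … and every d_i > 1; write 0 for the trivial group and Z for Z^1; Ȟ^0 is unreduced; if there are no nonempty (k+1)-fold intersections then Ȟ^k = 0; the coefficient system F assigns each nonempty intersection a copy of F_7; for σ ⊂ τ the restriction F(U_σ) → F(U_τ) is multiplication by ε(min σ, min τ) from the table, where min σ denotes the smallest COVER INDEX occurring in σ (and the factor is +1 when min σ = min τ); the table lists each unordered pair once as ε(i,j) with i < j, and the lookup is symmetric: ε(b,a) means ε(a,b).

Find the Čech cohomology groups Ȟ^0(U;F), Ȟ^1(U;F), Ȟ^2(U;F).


nerve of the cover:
  U12={t,x} U14={y} U15={v} U16={r} U23={u} U34={p} U56={q}
C dims 6,7; δ0: rk_F7 6
Ȟ^0 = (6 − 6) − 0 = 0, so Ȟ^0 ≅ 0
Ȟ^1 = (7 − 0) − 6 = 1, so Ȟ^1 ≅ Z/7
Ȟ^2 = (0 − 0) − 0 = 0, so Ȟ^2 ≅ 0

Ȟ^0 ≅ 0,  Ȟ^1 ≅ Z/7,  Ȟ^2 ≅ 0


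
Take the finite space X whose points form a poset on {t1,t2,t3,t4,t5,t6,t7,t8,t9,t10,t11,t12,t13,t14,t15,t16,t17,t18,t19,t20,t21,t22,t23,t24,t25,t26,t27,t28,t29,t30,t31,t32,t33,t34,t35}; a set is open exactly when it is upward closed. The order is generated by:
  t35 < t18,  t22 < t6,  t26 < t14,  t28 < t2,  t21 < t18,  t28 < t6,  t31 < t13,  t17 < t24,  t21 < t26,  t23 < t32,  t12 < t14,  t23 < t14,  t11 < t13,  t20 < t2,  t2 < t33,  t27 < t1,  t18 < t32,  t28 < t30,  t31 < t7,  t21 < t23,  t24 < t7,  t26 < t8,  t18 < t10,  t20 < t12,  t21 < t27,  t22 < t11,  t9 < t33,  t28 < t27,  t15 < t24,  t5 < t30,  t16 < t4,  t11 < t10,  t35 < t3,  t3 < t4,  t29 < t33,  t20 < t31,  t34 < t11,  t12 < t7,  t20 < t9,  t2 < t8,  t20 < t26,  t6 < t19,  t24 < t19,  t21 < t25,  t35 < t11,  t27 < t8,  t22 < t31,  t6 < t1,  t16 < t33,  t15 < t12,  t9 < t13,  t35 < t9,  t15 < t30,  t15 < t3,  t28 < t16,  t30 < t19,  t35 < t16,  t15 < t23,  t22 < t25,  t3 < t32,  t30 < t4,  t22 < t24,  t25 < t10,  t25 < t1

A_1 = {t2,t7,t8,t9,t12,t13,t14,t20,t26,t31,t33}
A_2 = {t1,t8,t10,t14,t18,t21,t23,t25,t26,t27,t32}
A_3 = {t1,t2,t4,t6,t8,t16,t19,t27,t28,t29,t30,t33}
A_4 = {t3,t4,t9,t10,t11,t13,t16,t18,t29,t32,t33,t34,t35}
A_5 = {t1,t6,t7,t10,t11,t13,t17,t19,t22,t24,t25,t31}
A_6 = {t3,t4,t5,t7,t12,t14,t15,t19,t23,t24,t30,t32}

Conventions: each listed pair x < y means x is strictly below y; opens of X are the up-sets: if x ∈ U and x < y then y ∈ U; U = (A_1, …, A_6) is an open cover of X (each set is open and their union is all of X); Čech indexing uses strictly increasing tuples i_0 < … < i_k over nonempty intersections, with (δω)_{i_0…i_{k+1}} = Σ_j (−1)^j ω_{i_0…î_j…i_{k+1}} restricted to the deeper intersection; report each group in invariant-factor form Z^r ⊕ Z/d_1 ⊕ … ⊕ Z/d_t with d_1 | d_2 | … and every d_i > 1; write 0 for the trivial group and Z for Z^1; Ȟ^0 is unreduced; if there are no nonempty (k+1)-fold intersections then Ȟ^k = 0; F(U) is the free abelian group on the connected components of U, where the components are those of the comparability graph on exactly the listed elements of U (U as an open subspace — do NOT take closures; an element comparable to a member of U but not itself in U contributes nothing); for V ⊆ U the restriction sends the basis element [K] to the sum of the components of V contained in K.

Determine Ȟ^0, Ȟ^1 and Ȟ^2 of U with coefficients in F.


Ȟ^0(U;F) ≅ Z; Ȟ^1(U;F) ≅ 0; Ȟ^2(U;F) ≅ Z/2

nonempty overlaps:
  A12={t8,t14,t26} A13={t2,t8,t33} A14={t9,t13,t33} A15={t7,t13,t31} A16={t7,t12,t14} A23={t1,t8,t27} A24={t10,t18,t32} A25={t1,t10,t25} A26={t14,t23,t32} A34={t4,t16,t29,t33} A35={t1,t6,t19} A36={t4,t19,t30} A45={t10,t11,t13} A46={t3,t4,t32} A56={t7,t19,t24}
  A123={t8} A126={t14} A134={t33} A145={t13} A156={t7} A235={t1} A245={t10} A246={t32} A346={t4} A356={t19}
components per intersection:
  A1: {t2,t7,t8,t9,t12,t13,t14,t20,t26,t31,t33}
  A2: {t1,t8,t10,t14,t18,t21,t23,t25,t26,t27,t32}
  A3: {t1,t2,t4,t6,t8,t16,t19,t27,t28,t29,t30,t33}
  A4: {t3,t4,t9,t10,t11,t13,t16,t18,t29,t32,t33,t34,t35}
  A5: {t1,t6,t7,t10,t11,t13,t17,t19,t22,t24,t25,t31}
  A6: {t3,t4,t5,t7,t12,t14,t15,t19,t23,t24,t30,t32}
  A12: {t8,t14,t26}
  A13: {t2,t8,t33}
  A14: {t9,t13,t33}
  A15: {t7,t13,t31}
  A16: {t7,t12,t14}
  A23: {t1,t8,t27}
  A24: {t10,t18,t32}
  A25: {t1,t10,t25}
  A26: {t14,t23,t32}
  A34: {t4,t16,t29,t33}
  A35: {t1,t6,t19}
  A36: {t4,t19,t30}
  A45: {t10,t11,t13}
  A46: {t3,t4,t32}
  A56: {t7,t19,t24}
  A123: {t8}
  A126: {t14}
  A134: {t33}
  A145: {t13}
  A156: {t7}
  A235: {t1}
  A245: {t10}
  A246: {t32}
  A346: {t4}
  A356: {t19}
C dims 6,15,10; δ0: rk 5, SNF 1^5; δ1: rk 10, SNF 1^9·2
degree 0: 6−5−0 = 1 → Ȟ^0 ≅ Z
degree 1: 15−10−5 = 0 → Ȟ^1 ≅ 0
degree 2: 10−0−10 = 0 plus torsion [2] → Ȟ^2 ≅ Z/2


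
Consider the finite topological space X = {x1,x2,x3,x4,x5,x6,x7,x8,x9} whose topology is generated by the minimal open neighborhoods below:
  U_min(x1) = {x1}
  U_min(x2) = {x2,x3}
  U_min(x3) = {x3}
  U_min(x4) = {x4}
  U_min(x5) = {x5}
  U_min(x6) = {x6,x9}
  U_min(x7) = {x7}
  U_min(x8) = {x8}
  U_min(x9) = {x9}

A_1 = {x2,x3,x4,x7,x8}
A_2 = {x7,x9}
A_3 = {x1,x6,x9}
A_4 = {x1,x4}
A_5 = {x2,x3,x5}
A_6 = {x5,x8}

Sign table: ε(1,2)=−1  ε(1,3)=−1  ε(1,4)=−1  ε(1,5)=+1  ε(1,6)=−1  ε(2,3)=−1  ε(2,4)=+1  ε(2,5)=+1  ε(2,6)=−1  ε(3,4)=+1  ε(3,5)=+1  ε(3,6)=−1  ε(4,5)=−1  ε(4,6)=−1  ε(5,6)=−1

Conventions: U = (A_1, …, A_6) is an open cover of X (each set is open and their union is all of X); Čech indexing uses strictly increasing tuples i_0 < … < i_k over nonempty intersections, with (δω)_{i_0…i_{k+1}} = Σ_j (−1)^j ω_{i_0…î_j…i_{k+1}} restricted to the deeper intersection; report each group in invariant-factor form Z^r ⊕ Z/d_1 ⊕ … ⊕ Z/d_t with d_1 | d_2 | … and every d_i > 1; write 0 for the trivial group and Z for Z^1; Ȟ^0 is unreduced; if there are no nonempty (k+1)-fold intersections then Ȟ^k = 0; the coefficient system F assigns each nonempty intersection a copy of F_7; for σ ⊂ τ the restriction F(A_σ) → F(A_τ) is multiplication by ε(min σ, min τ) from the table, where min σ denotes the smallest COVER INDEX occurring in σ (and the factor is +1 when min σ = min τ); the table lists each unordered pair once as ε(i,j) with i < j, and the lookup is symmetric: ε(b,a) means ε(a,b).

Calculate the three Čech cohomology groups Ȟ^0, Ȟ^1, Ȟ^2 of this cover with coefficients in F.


Ȟ^0 = 0, Ȟ^1 = Z/7 and Ȟ^2 = 0

nonempty intersections:
  A12={x7} A14={x4} A15={x2,x3} A16={x8} A23={x9} A34={x1} A56={x5}
C dims 6,7; δ0: rk_F7 6
Ȟ^0: (6−6)−0=0 ⇒ 0
Ȟ^1: (7−0)−6=1 ⇒ Z/7
Ȟ^2: (0−0)−0=0 ⇒ 0


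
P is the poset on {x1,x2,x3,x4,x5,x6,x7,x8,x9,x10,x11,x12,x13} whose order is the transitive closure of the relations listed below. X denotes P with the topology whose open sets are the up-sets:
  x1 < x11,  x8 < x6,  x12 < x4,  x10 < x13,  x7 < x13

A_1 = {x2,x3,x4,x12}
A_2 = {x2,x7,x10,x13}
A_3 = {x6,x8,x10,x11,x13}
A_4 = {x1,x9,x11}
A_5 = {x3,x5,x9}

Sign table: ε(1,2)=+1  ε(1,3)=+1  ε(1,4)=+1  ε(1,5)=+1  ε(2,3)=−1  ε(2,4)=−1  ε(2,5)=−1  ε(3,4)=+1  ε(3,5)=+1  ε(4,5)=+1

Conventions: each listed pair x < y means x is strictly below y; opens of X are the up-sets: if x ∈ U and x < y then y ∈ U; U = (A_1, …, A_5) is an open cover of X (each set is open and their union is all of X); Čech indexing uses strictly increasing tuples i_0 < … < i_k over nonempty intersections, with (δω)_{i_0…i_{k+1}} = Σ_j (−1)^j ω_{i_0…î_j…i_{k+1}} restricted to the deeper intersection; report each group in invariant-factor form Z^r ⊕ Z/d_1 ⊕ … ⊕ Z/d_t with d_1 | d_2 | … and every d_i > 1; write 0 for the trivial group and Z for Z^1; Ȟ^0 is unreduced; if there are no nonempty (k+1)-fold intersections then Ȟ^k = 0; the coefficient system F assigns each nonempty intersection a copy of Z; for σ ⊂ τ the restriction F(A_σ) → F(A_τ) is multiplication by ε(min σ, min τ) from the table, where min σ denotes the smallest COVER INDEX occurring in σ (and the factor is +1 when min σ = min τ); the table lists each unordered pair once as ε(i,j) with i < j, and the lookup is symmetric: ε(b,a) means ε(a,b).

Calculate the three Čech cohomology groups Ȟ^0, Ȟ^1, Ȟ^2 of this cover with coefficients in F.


Ȟ^0(U;F) ≅ 0,  Ȟ^1(U;F) ≅ Z/2,  Ȟ^2(U;F) ≅ 0

nonempty intersections:
  A12={x2} A15={x3} A23={x10,x13} A34={x11} A45={x9}
C dims 5,5; δ0: rk 5, SNF 1^4·2
Ȟ^0: (5−5)−0=0 ⇒ 0
Ȟ^1: (5−0)−5=0 plus torsion [2] ⇒ Z/2
Ȟ^2: (0−0)−0=0 ⇒ 0


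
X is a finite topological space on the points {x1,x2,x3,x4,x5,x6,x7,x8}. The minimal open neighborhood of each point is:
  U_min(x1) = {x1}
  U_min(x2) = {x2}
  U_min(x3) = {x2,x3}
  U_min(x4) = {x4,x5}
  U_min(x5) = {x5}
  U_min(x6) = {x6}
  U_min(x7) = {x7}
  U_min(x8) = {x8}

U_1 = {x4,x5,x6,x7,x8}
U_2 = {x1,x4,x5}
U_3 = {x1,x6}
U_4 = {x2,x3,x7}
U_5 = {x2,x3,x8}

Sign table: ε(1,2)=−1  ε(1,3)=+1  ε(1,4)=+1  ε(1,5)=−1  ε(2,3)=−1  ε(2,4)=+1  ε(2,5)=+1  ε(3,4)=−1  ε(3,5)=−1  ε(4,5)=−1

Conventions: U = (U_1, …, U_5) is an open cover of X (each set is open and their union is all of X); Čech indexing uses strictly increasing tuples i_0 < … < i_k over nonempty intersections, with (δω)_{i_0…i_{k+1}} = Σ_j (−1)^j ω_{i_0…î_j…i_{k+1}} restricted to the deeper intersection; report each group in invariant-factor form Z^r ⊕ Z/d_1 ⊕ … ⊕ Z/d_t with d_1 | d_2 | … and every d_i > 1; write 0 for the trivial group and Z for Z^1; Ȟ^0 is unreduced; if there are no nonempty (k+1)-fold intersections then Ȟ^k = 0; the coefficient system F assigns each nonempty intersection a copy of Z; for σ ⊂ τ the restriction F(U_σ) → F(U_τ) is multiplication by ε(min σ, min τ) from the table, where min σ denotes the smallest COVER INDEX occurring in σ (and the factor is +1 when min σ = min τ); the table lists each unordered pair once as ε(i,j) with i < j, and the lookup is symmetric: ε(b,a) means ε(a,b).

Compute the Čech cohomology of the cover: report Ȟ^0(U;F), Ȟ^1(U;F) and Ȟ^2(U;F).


Ȟ^0(U;F) ≅ Z, Ȟ^1(U;F) ≅ Z^2, Ȟ^2(U;F) ≅ 0

intersection data:
  U12={x4,x5} U13={x6} U14={x7} U15={x8} U23={x1} U45={x2,x3}
C dims 5,6; δ0: rk 4, SNF 1^4
Ȟ^0 = (5 − 4) − 0 = 1, so Ȟ^0 ≅ Z
Ȟ^1 = (6 − 0) − 4 = 2, so Ȟ^1 ≅ Z^2
Ȟ^2 = (0 − 0) − 0 = 0, so Ȟ^2 ≅ 0


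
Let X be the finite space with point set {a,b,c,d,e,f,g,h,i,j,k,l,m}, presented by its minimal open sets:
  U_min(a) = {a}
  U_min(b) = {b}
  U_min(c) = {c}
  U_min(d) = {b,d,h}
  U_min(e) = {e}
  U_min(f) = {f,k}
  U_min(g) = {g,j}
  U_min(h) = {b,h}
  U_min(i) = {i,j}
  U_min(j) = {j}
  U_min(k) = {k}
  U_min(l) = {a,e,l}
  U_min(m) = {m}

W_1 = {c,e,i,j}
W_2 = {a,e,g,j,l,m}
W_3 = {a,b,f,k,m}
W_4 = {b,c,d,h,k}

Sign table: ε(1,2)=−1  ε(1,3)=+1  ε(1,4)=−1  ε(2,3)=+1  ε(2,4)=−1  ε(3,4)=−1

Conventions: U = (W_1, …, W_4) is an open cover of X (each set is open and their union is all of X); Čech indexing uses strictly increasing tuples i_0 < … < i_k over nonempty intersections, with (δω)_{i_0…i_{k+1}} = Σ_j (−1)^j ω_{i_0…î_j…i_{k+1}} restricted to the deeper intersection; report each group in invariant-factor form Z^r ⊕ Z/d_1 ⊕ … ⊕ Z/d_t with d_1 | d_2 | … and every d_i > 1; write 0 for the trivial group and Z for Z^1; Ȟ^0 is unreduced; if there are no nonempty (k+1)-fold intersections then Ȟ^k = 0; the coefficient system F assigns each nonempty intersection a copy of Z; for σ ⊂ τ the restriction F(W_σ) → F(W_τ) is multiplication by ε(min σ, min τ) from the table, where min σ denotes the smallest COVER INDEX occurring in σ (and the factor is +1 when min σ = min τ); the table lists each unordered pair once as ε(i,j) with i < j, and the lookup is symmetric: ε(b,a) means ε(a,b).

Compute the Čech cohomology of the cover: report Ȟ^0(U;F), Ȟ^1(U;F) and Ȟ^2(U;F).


Ȟ^0 = 0,  Ȟ^1 = Z/2,  Ȟ^2 = 0

nonempty intersections:
  W12={e,j} W14={c} W23={a,m} W34={b,k}
C dims 4,4; δ0: rk 4, SNF 1^3·2
Ȟ^0: (4−4)−0=0 ⇒ 0
Ȟ^1: (4−0)−4=0 plus torsion [2] ⇒ Z/2
Ȟ^2: (0−0)−0=0 ⇒ 0


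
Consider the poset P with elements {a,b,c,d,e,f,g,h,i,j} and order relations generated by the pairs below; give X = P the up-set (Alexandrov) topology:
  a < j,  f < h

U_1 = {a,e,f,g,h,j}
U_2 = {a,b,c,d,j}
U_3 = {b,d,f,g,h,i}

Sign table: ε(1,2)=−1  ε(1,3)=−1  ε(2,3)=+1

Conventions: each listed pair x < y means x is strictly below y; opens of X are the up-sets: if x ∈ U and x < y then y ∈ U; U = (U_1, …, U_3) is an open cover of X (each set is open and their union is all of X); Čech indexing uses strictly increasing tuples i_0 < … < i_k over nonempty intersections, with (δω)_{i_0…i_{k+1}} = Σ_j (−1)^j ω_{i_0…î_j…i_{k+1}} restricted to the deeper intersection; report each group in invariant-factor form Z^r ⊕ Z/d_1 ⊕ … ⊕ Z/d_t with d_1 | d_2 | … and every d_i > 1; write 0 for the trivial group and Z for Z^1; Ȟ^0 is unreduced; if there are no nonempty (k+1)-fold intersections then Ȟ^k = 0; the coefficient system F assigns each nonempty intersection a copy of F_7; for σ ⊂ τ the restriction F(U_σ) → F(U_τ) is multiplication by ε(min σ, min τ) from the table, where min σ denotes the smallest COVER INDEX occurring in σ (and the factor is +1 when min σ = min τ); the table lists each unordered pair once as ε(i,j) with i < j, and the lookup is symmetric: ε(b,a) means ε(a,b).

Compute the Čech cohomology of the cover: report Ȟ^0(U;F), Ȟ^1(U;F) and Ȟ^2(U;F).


cover nerve:
  U12={a,j} U13={f,g,h} U23={b,d}
C dims 3,3; δ0: rk_F7 2
Ȟ^0: (3−2)−0=1 ⇒ Z/7
Ȟ^1: (3−0)−2=1 ⇒ Z/7
Ȟ^2: (0−0)−0=0 ⇒ 0

Ȟ^0 ≅ Z/7,  Ȟ^1 ≅ Z/7,  Ȟ^2 ≅ 0


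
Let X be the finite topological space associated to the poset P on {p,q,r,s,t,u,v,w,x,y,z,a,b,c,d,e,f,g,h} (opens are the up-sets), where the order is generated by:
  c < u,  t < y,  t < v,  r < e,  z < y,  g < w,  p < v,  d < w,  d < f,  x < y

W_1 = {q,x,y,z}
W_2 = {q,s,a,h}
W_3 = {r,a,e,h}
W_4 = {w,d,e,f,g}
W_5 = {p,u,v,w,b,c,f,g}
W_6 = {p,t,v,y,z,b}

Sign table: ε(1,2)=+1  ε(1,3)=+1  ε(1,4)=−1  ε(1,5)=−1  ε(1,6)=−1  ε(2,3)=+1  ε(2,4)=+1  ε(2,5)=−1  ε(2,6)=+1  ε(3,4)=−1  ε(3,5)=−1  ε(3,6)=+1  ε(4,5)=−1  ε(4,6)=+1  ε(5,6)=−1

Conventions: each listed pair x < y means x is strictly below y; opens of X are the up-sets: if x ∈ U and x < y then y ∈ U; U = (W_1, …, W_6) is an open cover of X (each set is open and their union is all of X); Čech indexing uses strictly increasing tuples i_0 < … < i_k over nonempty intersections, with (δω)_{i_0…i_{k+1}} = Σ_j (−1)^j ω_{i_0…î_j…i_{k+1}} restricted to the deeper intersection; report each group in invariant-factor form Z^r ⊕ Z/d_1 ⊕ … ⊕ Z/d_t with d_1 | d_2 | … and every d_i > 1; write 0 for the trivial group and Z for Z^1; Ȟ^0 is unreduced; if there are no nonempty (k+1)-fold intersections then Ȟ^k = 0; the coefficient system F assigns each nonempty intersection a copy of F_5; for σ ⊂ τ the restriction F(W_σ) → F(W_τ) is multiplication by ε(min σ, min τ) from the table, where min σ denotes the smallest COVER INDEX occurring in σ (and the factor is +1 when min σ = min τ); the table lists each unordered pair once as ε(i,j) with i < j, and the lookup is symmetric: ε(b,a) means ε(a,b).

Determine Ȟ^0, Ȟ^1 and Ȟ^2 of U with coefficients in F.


Ȟ^0 ≅ Z/5,  Ȟ^1 ≅ Z/5,  Ȟ^2 ≅ 0

nerve of the cover:
  W12={q} W16={y,z} W23={a,h} W34={e} W45={w,f,g} W56={p,v,b}
C dims 6,6; δ0: rk_F5 5
Ȟ^0 = (6 − 5) − 0 = 1, so Ȟ^0 ≅ Z/5
Ȟ^1 = (6 − 0) − 5 = 1, so Ȟ^1 ≅ Z/5
Ȟ^2 = (0 − 0) − 0 = 0, so Ȟ^2 ≅ 0


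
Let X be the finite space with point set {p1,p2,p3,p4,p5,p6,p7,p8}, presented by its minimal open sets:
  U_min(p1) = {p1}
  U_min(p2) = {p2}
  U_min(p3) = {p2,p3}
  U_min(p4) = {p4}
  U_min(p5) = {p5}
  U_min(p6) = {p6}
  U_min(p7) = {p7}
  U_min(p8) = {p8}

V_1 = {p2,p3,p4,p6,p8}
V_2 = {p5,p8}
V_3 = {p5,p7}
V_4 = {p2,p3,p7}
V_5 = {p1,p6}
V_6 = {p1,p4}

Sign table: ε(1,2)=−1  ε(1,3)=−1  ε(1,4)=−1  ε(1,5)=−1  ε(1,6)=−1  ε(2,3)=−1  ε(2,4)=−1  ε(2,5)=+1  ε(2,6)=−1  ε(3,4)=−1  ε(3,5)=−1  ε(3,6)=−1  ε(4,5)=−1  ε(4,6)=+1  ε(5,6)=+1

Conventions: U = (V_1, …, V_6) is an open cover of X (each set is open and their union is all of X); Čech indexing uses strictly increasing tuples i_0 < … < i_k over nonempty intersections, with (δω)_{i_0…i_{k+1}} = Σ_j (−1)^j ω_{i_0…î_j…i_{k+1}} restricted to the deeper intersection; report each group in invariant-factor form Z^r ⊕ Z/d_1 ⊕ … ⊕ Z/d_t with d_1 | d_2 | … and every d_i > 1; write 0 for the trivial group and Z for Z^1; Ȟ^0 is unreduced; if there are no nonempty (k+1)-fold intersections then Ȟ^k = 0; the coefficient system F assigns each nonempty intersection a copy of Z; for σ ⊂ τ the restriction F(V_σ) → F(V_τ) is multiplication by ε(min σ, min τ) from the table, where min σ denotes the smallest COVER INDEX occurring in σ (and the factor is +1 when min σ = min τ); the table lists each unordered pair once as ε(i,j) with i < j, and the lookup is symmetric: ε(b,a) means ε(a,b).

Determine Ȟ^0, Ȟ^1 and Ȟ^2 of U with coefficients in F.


Ȟ^0(U;F) ≅ Z,  Ȟ^1(U;F) ≅ Z^2,  Ȟ^2(U;F) ≅ 0

nerve of the cover:
  V12={p8} V14={p2,p3} V15={p6} V16={p4} V23={p5} V34={p7} V56={p1}
C dims 6,7; δ0: rk 5, SNF 1^5
Ȟ^0 = (6 − 5) − 0 = 1, so Ȟ^0 ≅ Z
Ȟ^1 = (7 − 0) − 5 = 2, so Ȟ^1 ≅ Z^2
Ȟ^2 = (0 − 0) − 0 = 0, so Ȟ^2 ≅ 0


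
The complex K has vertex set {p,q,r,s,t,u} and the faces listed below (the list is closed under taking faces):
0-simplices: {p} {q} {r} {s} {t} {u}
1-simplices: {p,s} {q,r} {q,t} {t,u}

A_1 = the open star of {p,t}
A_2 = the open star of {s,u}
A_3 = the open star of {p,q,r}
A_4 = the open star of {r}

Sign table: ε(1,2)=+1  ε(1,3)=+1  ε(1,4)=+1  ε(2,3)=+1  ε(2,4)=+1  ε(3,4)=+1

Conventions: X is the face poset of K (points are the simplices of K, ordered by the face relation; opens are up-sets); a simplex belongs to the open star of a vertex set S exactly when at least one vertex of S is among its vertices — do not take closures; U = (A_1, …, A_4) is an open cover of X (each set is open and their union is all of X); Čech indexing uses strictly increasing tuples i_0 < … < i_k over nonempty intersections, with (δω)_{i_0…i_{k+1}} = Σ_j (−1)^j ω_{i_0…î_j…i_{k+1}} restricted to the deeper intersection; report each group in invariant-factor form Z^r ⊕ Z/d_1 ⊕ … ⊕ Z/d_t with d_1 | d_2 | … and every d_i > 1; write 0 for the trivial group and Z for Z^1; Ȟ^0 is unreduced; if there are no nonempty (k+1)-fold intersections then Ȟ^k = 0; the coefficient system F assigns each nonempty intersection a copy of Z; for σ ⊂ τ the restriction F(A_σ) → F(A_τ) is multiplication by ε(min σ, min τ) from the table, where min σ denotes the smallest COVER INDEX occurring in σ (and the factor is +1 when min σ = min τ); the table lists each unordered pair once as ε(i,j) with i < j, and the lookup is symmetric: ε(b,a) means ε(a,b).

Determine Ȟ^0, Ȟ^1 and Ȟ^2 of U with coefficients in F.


intersection data:
  A1={{p},{t},{p,s},{q,t},{t,u}} A2={{s},{u},{p,s},{t,u}} A3={{p},{q},{r},{p,s},{q,r},{q,t}} A4={{r},{q,r}}
  A12={{p,s},{t,u}} A13={{p},{p,s},{q,t}} A23={{p,s}} A34={{r},{q,r}}
  A123={{p,s}}
C dims 4,4,1; δ0: rk 3, SNF 1^3; δ1: rk 1, SNF 1^1
Ȟ^0 = (4 − 3) − 0 = 1, so Ȟ^0 ≅ Z
Ȟ^1 = (4 − 1) − 3 = 0, so Ȟ^1 ≅ 0
Ȟ^2 = (1 − 0) − 1 = 0, so Ȟ^2 ≅ 0

Ȟ^0(U;F) ≅ Z,  Ȟ^1(U;F) ≅ 0,  Ȟ^2(U;F) ≅ 0


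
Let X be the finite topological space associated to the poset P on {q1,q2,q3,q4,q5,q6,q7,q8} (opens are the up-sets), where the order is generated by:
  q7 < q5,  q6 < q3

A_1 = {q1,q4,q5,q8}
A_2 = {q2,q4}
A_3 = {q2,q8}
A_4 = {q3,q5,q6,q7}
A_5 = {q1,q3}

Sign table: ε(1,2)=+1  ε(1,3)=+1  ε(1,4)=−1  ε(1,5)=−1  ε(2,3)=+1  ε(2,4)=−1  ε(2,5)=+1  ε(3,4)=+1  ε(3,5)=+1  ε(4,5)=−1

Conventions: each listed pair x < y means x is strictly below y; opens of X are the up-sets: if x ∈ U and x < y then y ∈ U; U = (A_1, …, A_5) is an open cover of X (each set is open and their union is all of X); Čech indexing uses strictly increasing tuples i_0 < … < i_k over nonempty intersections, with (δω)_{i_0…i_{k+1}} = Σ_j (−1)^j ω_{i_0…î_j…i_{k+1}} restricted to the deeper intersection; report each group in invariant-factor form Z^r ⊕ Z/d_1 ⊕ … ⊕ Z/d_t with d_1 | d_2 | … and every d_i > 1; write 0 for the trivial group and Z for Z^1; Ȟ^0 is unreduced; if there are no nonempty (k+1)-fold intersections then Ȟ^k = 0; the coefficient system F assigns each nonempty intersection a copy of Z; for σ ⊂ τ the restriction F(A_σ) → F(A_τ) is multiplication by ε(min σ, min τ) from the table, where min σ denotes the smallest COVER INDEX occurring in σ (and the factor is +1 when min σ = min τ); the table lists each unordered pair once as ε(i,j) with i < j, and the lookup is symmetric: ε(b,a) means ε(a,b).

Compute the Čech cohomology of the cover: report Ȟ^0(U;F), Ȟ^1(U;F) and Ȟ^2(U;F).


nonempty overlaps:
  A12={q4} A13={q8} A14={q5} A15={q1} A23={q2} A45={q3}
C dims 5,6; δ0: rk 5, SNF 1^4·2
degree 0: 5−5−0 = 0 → Ȟ^0 ≅ 0
degree 1: 6−0−5 = 1 plus torsion [2] → Ȟ^1 ≅ Z ⊕ Z/2
degree 2: 0−0−0 = 0 → Ȟ^2 ≅ 0

Ȟ^0 ≅ 0; Ȟ^1 ≅ Z ⊕ Z/2; Ȟ^2 ≅ 0


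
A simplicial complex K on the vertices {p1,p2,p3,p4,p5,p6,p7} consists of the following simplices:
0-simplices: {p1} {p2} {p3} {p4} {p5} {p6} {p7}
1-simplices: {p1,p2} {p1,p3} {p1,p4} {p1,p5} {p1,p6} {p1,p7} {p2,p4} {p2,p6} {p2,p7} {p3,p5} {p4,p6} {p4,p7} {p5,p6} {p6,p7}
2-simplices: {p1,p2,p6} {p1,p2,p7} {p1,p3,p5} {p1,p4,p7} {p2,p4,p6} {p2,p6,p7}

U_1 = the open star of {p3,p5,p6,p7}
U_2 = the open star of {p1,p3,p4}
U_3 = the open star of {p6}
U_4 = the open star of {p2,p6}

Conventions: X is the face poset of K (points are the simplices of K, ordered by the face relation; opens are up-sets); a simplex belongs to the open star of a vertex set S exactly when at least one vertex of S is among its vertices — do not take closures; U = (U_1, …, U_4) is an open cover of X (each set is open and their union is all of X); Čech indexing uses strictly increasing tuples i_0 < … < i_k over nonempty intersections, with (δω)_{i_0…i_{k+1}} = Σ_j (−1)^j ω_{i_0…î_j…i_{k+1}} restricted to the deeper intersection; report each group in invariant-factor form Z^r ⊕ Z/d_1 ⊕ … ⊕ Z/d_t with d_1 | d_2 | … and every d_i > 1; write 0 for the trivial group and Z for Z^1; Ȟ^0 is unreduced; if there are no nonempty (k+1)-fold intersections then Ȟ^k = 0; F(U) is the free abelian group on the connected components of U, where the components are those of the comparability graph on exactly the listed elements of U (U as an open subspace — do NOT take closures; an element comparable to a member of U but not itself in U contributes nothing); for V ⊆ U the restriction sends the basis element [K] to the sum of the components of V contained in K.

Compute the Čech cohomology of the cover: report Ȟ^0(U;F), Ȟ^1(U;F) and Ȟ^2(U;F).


nerve of the cover:
  U1={{p3},{p5},{p6},{p7},{p1,p3},{p1,p5},{p1,p6},{p1,p7},{p2,p6},{p2,p7},{p3,p5},{p4,p6},{p4,p7},{p5,p6},{p6,p7},{p1,p2,p6},{p1,p2,p7},{p1,p3,p5},{p1,p4,p7},{p2,p4,p6},{p2,p6,p7}} U2={{p1},{p3},{p4},{p1,p2},{p1,p3},{p1,p4},{p1,p5},{p1,p6},{p1,p7},{p2,p4},{p3,p5},{p4,p6},{p4,p7},{p1,p2,p6},{p1,p2,p7},{p1,p3,p5},{p1,p4,p7},{p2,p4,p6}} U3={{p6},{p1,p6},{p2,p6},{p4,p6},{p5,p6},{p6,p7},{p1,p2,p6},{p2,p4,p6},{p2,p6,p7}} U4={{p2},{p6},{p1,p2},{p1,p6},{p2,p4},{p2,p6},{p2,p7},{p4,p6},{p5,p6},{p6,p7},{p1,p2,p6},{p1,p2,p7},{p2,p4,p6},{p2,p6,p7}}
  U12={{p3},{p1,p3},{p1,p5},{p1,p6},{p1,p7},{p3,p5},{p4,p6},{p4,p7},{p1,p2,p6},{p1,p2,p7},{p1,p3,p5},{p1,p4,p7},{p2,p4,p6}} U13={{p6},{p1,p6},{p2,p6},{p4,p6},{p5,p6},{p6,p7},{p1,p2,p6},{p2,p4,p6},{p2,p6,p7}} U14={{p6},{p1,p6},{p2,p6},{p2,p7},{p4,p6},{p5,p6},{p6,p7},{p1,p2,p6},{p1,p2,p7},{p2,p4,p6},{p2,p6,p7}} U23={{p1,p6},{p4,p6},{p1,p2,p6},{p2,p4,p6}} U24={{p1,p2},{p1,p6},{p2,p4},{p4,p6},{p1,p2,p6},{p1,p2,p7},{p2,p4,p6}} U34={{p6},{p1,p6},{p2,p6},{p4,p6},{p5,p6},{p6,p7},{p1,p2,p6},{p2,p4,p6},{p2,p6,p7}}
  U123={{p1,p6},{p4,p6},{p1,p2,p6},{p2,p4,p6}} U124={{p1,p6},{p4,p6},{p1,p2,p6},{p1,p2,p7},{p2,p4,p6}} U134={{p6},{p1,p6},{p2,p6},{p4,p6},{p5,p6},{p6,p7},{p1,p2,p6},{p2,p4,p6},{p2,p6,p7}} U234={{p1,p6},{p4,p6},{p1,p2,p6},{p2,p4,p6}}
  U1234={{p1,p6},{p4,p6},{p1,p2,p6},{p2,p4,p6}}
components per intersection:
  U1: {{p3},{p5},{p6},{p7},{p1,p3},{p1,p5},{p1,p6},{p1,p7},{p2,p6},{p2,p7},{p3,p5},{p4,p6},{p4,p7},{p5,p6},{p6,p7},{p1,p2,p6},{p1,p2,p7},{p1,p3,p5},{p1,p4,p7},{p2,p4,p6},{p2,p6,p7}}
  U2: {{p1},{p3},{p4},{p1,p2},{p1,p3},{p1,p4},{p1,p5},{p1,p6},{p1,p7},{p2,p4},{p3,p5},{p4,p6},{p4,p7},{p1,p2,p6},{p1,p2,p7},{p1,p3,p5},{p1,p4,p7},{p2,p4,p6}}
  U3: {{p6},{p1,p6},{p2,p6},{p4,p6},{p5,p6},{p6,p7},{p1,p2,p6},{p2,p4,p6},{p2,p6,p7}}
  U4: {{p2},{p6},{p1,p2},{p1,p6},{p2,p4},{p2,p6},{p2,p7},{p4,p6},{p5,p6},{p6,p7},{p1,p2,p6},{p1,p2,p7},{p2,p4,p6},{p2,p6,p7}}
  U12: {{p3},{p1,p3},{p1,p5},{p3,p5},{p1,p3,p5}} {{p1,p6},{p1,p2,p6}} {{p1,p7},{p4,p7},{p1,p2,p7},{p1,p4,p7}} {{p4,p6},{p2,p4,p6}}
  U13: {{p6},{p1,p6},{p2,p6},{p4,p6},{p5,p6},{p6,p7},{p1,p2,p6},{p2,p4,p6},{p2,p6,p7}}
  U14: {{p6},{p1,p6},{p2,p6},{p2,p7},{p4,p6},{p5,p6},{p6,p7},{p1,p2,p6},{p1,p2,p7},{p2,p4,p6},{p2,p6,p7}}
  U23: {{p1,p6},{p1,p2,p6}} {{p4,p6},{p2,p4,p6}}
  U24: {{p1,p2},{p1,p6},{p1,p2,p6},{p1,p2,p7}} {{p2,p4},{p4,p6},{p2,p4,p6}}
  U34: {{p6},{p1,p6},{p2,p6},{p4,p6},{p5,p6},{p6,p7},{p1,p2,p6},{p2,p4,p6},{p2,p6,p7}}
  U123: {{p1,p6},{p1,p2,p6}} {{p4,p6},{p2,p4,p6}}
  U124: {{p1,p6},{p1,p2,p6}} {{p4,p6},{p2,p4,p6}} {{p1,p2,p7}}
  U134: {{p6},{p1,p6},{p2,p6},{p4,p6},{p5,p6},{p6,p7},{p1,p2,p6},{p2,p4,p6},{p2,p6,p7}}
  U234: {{p1,p6},{p1,p2,p6}} {{p4,p6},{p2,p4,p6}}
  U1234: {{p1,p6},{p1,p2,p6}} {{p4,p6},{p2,p4,p6}}
C dims 4,11,8,2; δ0: rk 3, SNF 1^3; δ1: rk 6, SNF 1^6; δ2: rk 2, SNF 1^2
Ȟ^0 = (4 − 3) − 0 = 1, so Ȟ^0 ≅ Z
Ȟ^1 = (11 − 6) − 3 = 2, so Ȟ^1 ≅ Z^2
Ȟ^2 = (8 − 2) − 6 = 0, so Ȟ^2 ≅ 0

Ȟ^0(U;F) ≅ Z; Ȟ^1(U;F) ≅ Z^2; Ȟ^2(U;F) ≅ 0


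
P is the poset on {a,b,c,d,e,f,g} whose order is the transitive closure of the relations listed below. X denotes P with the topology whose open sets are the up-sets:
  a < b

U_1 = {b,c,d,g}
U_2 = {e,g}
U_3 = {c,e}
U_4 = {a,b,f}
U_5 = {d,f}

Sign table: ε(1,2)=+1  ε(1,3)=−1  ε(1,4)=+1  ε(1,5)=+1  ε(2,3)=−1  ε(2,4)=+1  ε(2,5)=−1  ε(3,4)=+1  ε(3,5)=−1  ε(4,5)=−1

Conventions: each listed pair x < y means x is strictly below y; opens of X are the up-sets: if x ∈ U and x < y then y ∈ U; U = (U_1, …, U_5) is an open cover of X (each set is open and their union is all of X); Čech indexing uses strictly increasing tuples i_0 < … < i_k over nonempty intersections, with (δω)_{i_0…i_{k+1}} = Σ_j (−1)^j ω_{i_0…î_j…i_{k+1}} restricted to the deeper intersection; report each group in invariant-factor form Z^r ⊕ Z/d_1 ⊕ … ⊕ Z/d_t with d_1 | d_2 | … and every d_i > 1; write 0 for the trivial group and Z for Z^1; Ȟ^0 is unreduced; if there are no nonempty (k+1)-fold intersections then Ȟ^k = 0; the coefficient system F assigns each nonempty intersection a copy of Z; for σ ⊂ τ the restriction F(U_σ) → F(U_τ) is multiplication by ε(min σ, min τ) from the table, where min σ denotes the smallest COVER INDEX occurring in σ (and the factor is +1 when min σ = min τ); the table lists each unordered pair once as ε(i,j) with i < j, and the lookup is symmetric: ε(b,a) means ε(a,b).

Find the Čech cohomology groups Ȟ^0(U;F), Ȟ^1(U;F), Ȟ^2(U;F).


nonempty intersections:
  U12={g} U13={c} U14={b} U15={d} U23={e} U45={f}
C dims 5,6; δ0: rk 5, SNF 1^4·2
Ȟ^0: (5−5)−0=0 ⇒ 0
Ȟ^1: (6−0)−5=1 plus torsion [2] ⇒ Z ⊕ Z/2
Ȟ^2: (0−0)−0=0 ⇒ 0

Ȟ^0 ≅ 0, Ȟ^1 ≅ Z ⊕ Z/2, Ȟ^2 ≅ 0


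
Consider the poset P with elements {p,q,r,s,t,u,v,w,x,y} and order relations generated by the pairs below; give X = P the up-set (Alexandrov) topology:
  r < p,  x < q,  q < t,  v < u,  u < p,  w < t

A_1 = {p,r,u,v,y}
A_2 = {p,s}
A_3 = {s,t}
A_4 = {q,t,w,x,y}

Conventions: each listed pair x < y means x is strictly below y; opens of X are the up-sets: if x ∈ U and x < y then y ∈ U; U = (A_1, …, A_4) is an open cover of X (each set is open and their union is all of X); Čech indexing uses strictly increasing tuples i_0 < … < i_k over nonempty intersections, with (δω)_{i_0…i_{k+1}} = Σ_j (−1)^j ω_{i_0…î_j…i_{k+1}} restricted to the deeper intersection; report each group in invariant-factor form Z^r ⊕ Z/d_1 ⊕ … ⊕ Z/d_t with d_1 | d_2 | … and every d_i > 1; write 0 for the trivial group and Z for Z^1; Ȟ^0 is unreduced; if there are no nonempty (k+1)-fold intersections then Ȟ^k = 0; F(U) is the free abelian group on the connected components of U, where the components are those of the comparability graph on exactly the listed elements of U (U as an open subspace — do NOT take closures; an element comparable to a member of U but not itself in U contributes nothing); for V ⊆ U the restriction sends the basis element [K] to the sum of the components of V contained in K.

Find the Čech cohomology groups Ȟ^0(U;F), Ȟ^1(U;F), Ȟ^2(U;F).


Ȟ^0(U;F) ≅ Z^4,  Ȟ^1(U;F) ≅ 0,  Ȟ^2(U;F) ≅ 0

nerve simplices:
  A12={p} A14={y} A23={s} A34={t}
components per intersection:
  A1: {p,r,u,v} {y}
  A2: {p} {s}
  A3: {s} {t}
  A4: {q,t,w,x} {y}
  A12: {p}
  A14: {y}
  A23: {s}
  A34: {t}
C dims 8,4; δ0: rk 4, SNF 1^4
degree 0: 8−4−0 = 4 → Ȟ^0 ≅ Z^4
degree 1: 4−0−4 = 0 → Ȟ^1 ≅ 0
degree 2: 0−0−0 = 0 → Ȟ^2 ≅ 0
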